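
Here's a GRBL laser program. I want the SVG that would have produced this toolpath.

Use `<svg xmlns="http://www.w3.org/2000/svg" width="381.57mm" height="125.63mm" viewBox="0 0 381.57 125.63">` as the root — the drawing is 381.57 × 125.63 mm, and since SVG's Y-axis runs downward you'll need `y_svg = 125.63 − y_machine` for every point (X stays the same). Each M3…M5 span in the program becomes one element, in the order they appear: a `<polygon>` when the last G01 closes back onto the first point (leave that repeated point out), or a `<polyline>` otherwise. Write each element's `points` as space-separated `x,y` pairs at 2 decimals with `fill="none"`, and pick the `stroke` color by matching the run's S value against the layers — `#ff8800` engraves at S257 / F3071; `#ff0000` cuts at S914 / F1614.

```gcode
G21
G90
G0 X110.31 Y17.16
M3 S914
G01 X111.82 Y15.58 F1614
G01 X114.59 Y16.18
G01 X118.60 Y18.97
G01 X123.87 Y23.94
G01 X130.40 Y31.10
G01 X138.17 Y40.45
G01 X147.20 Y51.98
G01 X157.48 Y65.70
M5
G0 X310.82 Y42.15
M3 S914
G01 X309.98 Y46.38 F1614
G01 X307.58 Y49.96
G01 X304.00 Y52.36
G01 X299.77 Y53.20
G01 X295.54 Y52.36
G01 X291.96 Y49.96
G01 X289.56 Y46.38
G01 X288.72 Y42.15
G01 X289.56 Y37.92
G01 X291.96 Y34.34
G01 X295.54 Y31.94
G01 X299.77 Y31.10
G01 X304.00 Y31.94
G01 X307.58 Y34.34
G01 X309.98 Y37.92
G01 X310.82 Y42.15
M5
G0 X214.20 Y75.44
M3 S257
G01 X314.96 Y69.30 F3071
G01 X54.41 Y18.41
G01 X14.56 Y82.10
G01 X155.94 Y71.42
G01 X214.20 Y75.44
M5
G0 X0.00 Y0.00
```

Each laser-on run becomes one SVG element. Flip Y back into SVG space with y_svg = 125.63 − y_machine.

Run 1: S914 ⇒ cut layer `#ff0000`. The run is open, so emit a `<polyline>` with points (Y-flipped): 110.31,108.47 111.82,110.05 114.59,109.45 118.60,106.66 123.87,101.69 130.40,94.53 138.17,85.18 147.20,73.65 157.48,59.93.

Run 2: S914 ⇒ cut layer `#ff0000`. The run returns to its start, so emit a `<polygon>` with points (Y-flipped): 310.82,83.48 309.98,79.25 307.58,75.67 304.00,73.27 299.77,72.43 295.54,73.27 291.96,75.67 289.56,79.25 288.72,83.48 289.56,87.71 291.96,91.29 295.54,93.69 299.77,94.53 304.00,93.69 307.58,91.29 309.98,87.71.

Run 3: the run's S257 means `#ff8800` (engrave). The run returns to its start, so emit a `<polygon>` with points (Y-flipped): 214.20,50.19 314.96,56.33 54.41,107.22 14.56,43.53 155.94,54.21.

<svg xmlns="http://www.w3.org/2000/svg" width="381.57mm" height="125.63mm" viewBox="0 0 381.57 125.63">
  <polyline points="110.31,108.47 111.82,110.05 114.59,109.45 118.60,106.66 123.87,101.69 130.40,94.53 138.17,85.18 147.20,73.65 157.48,59.93" fill="none" stroke="#ff0000"/>
  <polygon points="310.82,83.48 309.98,79.25 307.58,75.67 304.00,73.27 299.77,72.43 295.54,73.27 291.96,75.67 289.56,79.25 288.72,83.48 289.56,87.71 291.96,91.29 295.54,93.69 299.77,94.53 304.00,93.69 307.58,91.29 309.98,87.71" fill="none" stroke="#ff0000"/>
  <polygon points="214.20,50.19 314.96,56.33 54.41,107.22 14.56,43.53 155.94,54.21" fill="none" stroke="#ff8800"/>
</svg>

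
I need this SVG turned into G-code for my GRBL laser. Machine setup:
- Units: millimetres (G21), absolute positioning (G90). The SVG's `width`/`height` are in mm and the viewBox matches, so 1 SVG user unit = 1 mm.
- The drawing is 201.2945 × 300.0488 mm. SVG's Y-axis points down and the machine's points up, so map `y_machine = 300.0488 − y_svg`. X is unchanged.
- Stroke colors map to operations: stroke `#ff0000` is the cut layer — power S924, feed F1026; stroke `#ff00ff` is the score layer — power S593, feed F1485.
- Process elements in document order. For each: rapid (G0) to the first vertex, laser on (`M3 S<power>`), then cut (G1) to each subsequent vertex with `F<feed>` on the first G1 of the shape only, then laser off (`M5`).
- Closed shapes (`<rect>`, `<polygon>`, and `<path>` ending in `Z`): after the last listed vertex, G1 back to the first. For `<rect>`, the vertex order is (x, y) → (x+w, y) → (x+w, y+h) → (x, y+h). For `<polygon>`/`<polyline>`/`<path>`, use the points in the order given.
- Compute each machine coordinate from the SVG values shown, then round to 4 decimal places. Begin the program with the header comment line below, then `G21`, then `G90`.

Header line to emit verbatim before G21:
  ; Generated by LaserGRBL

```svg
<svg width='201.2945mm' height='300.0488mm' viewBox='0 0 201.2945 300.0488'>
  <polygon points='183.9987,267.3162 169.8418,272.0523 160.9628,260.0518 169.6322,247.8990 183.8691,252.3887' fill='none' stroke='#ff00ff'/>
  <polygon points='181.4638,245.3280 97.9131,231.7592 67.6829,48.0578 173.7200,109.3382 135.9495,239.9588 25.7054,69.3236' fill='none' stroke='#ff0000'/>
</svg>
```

; Generated by LaserGRBL
G21
G90
G0 X183.9987 Y32.7326
M3 S593
G1 X169.8418 Y27.9965 F1485
G1 X160.9628 Y39.9970
G1 X169.6322 Y52.1498
G1 X183.8691 Y47.6601
G1 X183.9987 Y32.7326
M5
G0 X181.4638 Y54.7208
M3 S924
G1 X97.9131 Y68.2896 F1026
G1 X67.6829 Y251.9910
G1 X173.7200 Y190.7106
G1 X135.9495 Y60.0900
G1 X25.7054 Y230.7252
G1 X181.4638 Y54.7208
M5

Since the viewBox matches the mm dimensions, user units are millimetres directly. The only transform is the Y-flip y_m = 300.0488 − y_svg.

Shape 1 is a regular polygon drawn with `<polygon>`. Its stroke #ff00ff means score at S593, F1485. After flipping Y the toolpath is (183.9987,32.7326) → (169.8418,27.9965) → (160.9628,39.9970) → (169.6322,52.1498) → (183.8691,47.6601) → (183.9987,32.7326), returning to the start.

Shape 2 is a closed polygon drawn with `<polygon>`. Its stroke #ff0000 means cut at S924, F1026. After flipping Y the toolpath is (181.4638,54.7208) → (97.9131,68.2896) → (67.6829,251.9910) → (173.7200,190.7106) → (135.9495,60.0900) → (25.7054,230.7252) → (181.4638,54.7208), returning to the start.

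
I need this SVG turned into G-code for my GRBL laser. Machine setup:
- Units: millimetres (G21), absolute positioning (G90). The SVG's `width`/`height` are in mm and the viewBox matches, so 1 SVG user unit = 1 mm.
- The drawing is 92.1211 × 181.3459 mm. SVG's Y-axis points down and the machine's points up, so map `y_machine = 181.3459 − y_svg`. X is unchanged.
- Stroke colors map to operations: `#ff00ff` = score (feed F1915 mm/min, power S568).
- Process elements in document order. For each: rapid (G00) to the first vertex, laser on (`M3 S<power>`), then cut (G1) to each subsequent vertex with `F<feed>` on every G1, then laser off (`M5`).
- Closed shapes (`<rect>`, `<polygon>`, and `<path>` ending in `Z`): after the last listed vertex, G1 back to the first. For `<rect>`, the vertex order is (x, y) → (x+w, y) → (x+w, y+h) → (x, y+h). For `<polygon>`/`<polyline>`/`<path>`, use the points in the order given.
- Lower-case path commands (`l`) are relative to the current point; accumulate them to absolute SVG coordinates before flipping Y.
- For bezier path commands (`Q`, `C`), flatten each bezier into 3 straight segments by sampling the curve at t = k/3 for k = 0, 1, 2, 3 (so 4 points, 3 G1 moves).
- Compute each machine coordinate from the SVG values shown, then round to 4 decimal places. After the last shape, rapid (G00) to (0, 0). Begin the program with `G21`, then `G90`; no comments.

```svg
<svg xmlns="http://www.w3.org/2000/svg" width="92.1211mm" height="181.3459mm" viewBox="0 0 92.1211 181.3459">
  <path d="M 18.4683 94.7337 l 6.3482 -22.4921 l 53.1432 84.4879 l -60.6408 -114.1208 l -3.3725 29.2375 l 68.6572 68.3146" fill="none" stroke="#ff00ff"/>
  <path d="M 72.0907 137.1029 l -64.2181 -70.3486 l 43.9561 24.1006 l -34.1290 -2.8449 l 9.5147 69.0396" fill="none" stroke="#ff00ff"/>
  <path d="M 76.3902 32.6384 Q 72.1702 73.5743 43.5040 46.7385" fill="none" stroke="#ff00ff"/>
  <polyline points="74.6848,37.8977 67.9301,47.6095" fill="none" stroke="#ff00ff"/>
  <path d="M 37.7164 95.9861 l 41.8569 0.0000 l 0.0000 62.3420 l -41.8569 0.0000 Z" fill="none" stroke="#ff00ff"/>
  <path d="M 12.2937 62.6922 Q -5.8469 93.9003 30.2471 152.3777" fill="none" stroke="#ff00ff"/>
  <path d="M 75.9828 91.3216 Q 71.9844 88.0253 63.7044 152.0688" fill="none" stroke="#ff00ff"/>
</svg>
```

Since the viewBox matches the mm dimensions, user units are millimetres directly. The only transform is the Y-flip y_m = 181.3459 − y_svg.

Shape 1 is a open polyline drawn with `<path>`. Its stroke #ff00ff means score at S568, F1915. After flipping Y the toolpath is (18.4683,86.6122) → (24.8165,109.1043) → (77.9597,24.6164) → (17.3189,138.7372) → (13.9464,109.4997) → (82.6036,41.1851).

Shape 2 is a open polyline drawn with `<path>`. Its stroke #ff00ff means score at S568, F1915. After flipping Y the toolpath is (72.0907,44.2430) → (7.8726,114.5916) → (51.8287,90.4910) → (17.6997,93.3359) → (27.2144,24.2963).

Shape 3 is a quadratic bezier drawn with `<path>`. Its stroke #ff00ff means score at S568, F1915. After flipping Y the toolpath is (76.3902,148.7075) → (70.8606,128.9471) → (59.8986,124.2471) → (43.5040,134.6074).

Shape 4 is a line segment drawn with `<polyline>`. Its stroke #ff00ff means score at S568, F1915. After flipping Y the toolpath is (74.6848,143.4482) → (67.9301,133.7364).

Shape 5 is a rectangle drawn with `<path>`. Its stroke #ff00ff means score at S568, F1915. After flipping Y the toolpath is (37.7164,85.3598) → (79.5733,85.3598) → (79.5733,23.0178) → (37.7164,23.0178) → (37.7164,85.3598), returning to the start.

Shape 6 is a quadratic bezier drawn with `<path>`. Its stroke #ff00ff means score at S568, F1915. After flipping Y the toolpath is (12.2937,118.6537) → (6.2260,94.8184) → (12.2105,64.9232) → (30.2471,28.9682).

Shape 7 is a quadratic bezier drawn with `<path>`. Its stroke #ff00ff means score at S568, F1915. After flipping Y the toolpath is (75.9828,90.0243) → (72.8415,84.7396) → (68.7487,64.4906) → (63.7044,29.2771).

G21
G90
G00 X18.4683 Y86.6122
M3 S568
G1 X24.8165 Y109.1043 F1915
G1 X77.9597 Y24.6164 F1915
G1 X17.3189 Y138.7372 F1915
G1 X13.9464 Y109.4997 F1915
G1 X82.6036 Y41.1851 F1915
M5
G00 X72.0907 Y44.2430
M3 S568
G1 X7.8726 Y114.5916 F1915
G1 X51.8287 Y90.4910 F1915
G1 X17.6997 Y93.3359 F1915
G1 X27.2144 Y24.2963 F1915
M5
G00 X76.3902 Y148.7075
M3 S568
G1 X70.8606 Y128.9471 F1915
G1 X59.8986 Y124.2471 F1915
G1 X43.5040 Y134.6074 F1915
M5
G00 X74.6848 Y143.4482
M3 S568
G1 X67.9301 Y133.7364 F1915
M5
G00 X37.7164 Y85.3598
M3 S568
G1 X79.5733 Y85.3598 F1915
G1 X79.5733 Y23.0178 F1915
G1 X37.7164 Y23.0178 F1915
G1 X37.7164 Y85.3598 F1915
M5
G00 X12.2937 Y118.6537
M3 S568
G1 X6.2260 Y94.8184 F1915
G1 X12.2105 Y64.9232 F1915
G1 X30.2471 Y28.9682 F1915
M5
G00 X75.9828 Y90.0243
M3 S568
G1 X72.8415 Y84.7396 F1915
G1 X68.7487 Y64.4906 F1915
G1 X63.7044 Y29.2771 F1915
M5
G00 X0.0000 Y0.0000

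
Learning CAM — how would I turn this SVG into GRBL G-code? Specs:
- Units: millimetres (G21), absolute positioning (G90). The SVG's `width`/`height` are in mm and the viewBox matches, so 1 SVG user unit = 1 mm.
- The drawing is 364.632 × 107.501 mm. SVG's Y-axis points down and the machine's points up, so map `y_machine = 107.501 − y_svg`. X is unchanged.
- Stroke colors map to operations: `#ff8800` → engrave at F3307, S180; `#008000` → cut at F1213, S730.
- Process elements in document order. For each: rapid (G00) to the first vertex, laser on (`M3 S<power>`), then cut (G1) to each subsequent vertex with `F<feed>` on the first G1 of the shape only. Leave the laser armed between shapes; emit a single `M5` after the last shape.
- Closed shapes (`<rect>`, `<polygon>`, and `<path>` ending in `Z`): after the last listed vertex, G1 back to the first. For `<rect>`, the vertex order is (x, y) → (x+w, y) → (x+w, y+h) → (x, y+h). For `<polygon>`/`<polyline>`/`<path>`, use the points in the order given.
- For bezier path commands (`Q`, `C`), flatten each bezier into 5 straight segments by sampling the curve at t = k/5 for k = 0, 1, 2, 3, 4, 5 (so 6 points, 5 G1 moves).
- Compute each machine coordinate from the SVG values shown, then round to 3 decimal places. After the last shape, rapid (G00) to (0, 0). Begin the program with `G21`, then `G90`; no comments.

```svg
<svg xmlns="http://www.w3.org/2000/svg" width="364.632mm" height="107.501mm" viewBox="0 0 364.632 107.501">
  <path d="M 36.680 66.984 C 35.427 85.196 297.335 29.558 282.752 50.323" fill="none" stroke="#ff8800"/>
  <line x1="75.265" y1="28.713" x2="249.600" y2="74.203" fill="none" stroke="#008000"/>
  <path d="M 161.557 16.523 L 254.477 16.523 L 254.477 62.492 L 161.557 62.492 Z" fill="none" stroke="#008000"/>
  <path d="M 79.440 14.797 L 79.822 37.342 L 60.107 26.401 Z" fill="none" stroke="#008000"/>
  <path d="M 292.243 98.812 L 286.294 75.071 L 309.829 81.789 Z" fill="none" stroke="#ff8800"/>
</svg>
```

1 u = 1 mm; y_m = 107.501 − y.

[1] `<path>` cubic bezier, #ff8800→engrave S180 F3307: (36.680,40.517) → (63.190,37.250) → (126.956,44.494) → (202.074,55.039) → (262.640,61.671) → (282.752,57.178)

[2] `<line>` line segment, #008000→cut S730 F1213: (75.265,78.788) → (249.600,33.298)

[3] `<path>` rectangle, #008000→cut S730 F1213: (161.557,90.978) → (254.477,90.978) → (254.477,45.009) → (161.557,45.009) → (161.557,90.978) (closed)

[4] `<path>` regular polygon, #008000→cut S730 F1213: (79.440,92.704) → (79.822,70.159) → (60.107,81.100) → (79.440,92.704) (closed)

[5] `<path>` regular polygon, #ff8800→engrave S180 F3307: (292.243,8.689) → (286.294,32.430) → (309.829,25.712) → (292.243,8.689) (closed)

G21
G90
G00 X36.680 Y40.517
M3 S180
G1 X63.190 Y37.250 F3307
G1 X126.956 Y44.494
G1 X202.074 Y55.039
G1 X262.640 Y61.671
G1 X282.752 Y57.178
G00 X75.265 Y78.788
M3 S730
G1 X249.600 Y33.298 F1213
G00 X161.557 Y90.978
M3 S730
G1 X254.477 Y90.978 F1213
G1 X254.477 Y45.009
G1 X161.557 Y45.009
G1 X161.557 Y90.978
G00 X79.440 Y92.704
M3 S730
G1 X79.822 Y70.159 F1213
G1 X60.107 Y81.100
G1 X79.440 Y92.704
G00 X292.243 Y8.689
M3 S180
G1 X286.294 Y32.430 F3307
G1 X309.829 Y25.712
G1 X292.243 Y8.689
M5
G00 X0.000 Y0.000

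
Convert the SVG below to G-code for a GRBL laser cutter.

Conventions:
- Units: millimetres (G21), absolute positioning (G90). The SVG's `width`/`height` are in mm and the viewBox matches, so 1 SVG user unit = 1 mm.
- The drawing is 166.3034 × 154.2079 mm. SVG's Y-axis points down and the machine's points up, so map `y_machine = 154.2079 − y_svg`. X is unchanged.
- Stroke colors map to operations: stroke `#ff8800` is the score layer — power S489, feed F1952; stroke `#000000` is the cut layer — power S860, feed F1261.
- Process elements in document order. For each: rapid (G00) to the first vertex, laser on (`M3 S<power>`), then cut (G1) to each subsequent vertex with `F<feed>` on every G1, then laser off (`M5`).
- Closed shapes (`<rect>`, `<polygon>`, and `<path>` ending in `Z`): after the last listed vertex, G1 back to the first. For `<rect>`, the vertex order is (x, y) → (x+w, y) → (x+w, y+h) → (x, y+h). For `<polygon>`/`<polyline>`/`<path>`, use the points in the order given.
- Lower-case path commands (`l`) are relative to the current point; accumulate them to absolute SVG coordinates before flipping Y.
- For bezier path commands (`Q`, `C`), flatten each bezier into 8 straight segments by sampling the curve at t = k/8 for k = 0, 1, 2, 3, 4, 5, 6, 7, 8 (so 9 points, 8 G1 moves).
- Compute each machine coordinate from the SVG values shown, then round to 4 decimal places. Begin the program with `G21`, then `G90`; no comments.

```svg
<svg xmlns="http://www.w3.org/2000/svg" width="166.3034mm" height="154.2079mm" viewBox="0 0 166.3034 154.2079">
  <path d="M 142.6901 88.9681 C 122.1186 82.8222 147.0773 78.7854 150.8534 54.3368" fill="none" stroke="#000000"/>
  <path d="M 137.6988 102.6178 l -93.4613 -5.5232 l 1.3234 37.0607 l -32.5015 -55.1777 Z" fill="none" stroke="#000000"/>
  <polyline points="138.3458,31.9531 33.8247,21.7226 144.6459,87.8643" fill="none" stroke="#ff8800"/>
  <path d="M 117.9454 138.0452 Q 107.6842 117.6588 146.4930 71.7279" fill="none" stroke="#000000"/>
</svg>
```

1 u = 1 mm; y_m = 154.2079 − y.

[1] `<path>` cubic bezier, #000000→cut S860 F1261: (142.6901,65.2398) → (136.9797,67.4896) → (134.7560,69.8057) → (135.2372,72.4518) → (137.6414,75.6919) → (141.1869,79.7900) → (145.0920,85.0100) → (148.5747,91.6157) → (150.8534,99.8711)

[2] `<path>` closed polygon, #000000→cut S860 F1261: (137.6988,51.5901) → (44.2375,57.1133) → (45.5609,20.0526) → (13.0594,75.2303) → (137.6988,51.5901) (closed)

[3] `<polyline>` open polyline, #ff8800→score S489 F1952: (138.3458,122.2548) → (33.8247,132.4853) → (144.6459,66.3436)

[4] `<path>` quadratic bezier, #000000→cut S860 F1261: (117.9454,16.1627) → (116.1468,21.6584) → (115.8817,27.9524) → (117.1500,35.0447) → (119.9517,42.9352) → (124.2869,51.6240) → (130.1555,61.1111) → (137.5575,71.3964) → (146.4930,82.4800)

G21
G90
G00 X142.6901 Y65.2398
M3 S860
G1 X136.9797 Y67.4896 F1261
G1 X134.7560 Y69.8057 F1261
G1 X135.2372 Y72.4518 F1261
G1 X137.6414 Y75.6919 F1261
G1 X141.1869 Y79.7900 F1261
G1 X145.0920 Y85.0100 F1261
G1 X148.5747 Y91.6157 F1261
G1 X150.8534 Y99.8711 F1261
M5
G00 X137.6988 Y51.5901
M3 S860
G1 X44.2375 Y57.1133 F1261
G1 X45.5609 Y20.0526 F1261
G1 X13.0594 Y75.2303 F1261
G1 X137.6988 Y51.5901 F1261
M5
G00 X138.3458 Y122.2548
M3 S489
G1 X33.8247 Y132.4853 F1952
G1 X144.6459 Y66.3436 F1952
M5
G00 X117.9454 Y16.1627
M3 S860
G1 X116.1468 Y21.6584 F1261
G1 X115.8817 Y27.9524 F1261
G1 X117.1500 Y35.0447 F1261
G1 X119.9517 Y42.9352 F1261
G1 X124.2869 Y51.6240 F1261
G1 X130.1555 Y61.1111 F1261
G1 X137.5575 Y71.3964 F1261
G1 X146.4930 Y82.4800 F1261
M5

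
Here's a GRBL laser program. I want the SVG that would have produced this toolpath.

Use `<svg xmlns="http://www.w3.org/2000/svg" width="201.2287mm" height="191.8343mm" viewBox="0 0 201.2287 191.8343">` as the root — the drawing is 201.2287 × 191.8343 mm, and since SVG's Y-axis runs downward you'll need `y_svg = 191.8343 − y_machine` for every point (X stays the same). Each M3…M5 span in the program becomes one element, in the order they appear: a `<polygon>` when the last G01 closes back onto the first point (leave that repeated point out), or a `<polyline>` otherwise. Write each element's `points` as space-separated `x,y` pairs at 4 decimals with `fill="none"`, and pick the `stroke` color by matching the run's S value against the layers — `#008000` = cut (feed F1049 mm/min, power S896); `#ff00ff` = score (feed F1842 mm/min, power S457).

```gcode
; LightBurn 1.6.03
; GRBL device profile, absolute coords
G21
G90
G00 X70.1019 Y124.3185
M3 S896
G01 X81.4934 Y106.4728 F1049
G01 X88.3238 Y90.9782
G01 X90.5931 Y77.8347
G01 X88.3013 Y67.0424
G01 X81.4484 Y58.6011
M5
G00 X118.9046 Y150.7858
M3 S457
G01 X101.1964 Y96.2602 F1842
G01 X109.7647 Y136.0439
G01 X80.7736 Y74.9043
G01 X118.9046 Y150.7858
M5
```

<svg xmlns="http://www.w3.org/2000/svg" width="201.2287mm" height="191.8343mm" viewBox="0 0 201.2287 191.8343">
  <polyline points="70.1019,67.5158 81.4934,85.3615 88.3238,100.8561 90.5931,113.9996 88.3013,124.7919 81.4484,133.2332" fill="none" stroke="#008000"/>
  <polygon points="118.9046,41.0485 101.1964,95.5741 109.7647,55.7904 80.7736,116.9300" fill="none" stroke="#ff00ff"/>
</svg>

Each laser-on run becomes one SVG element. Flip Y back into SVG space with y_svg = 191.8343 − y_machine.

Run 1: the run's S896 means `#008000` (cut). The run is open, so emit a `<polyline>` with points (Y-flipped): 70.1019,67.5158 81.4934,85.3615 88.3238,100.8561 90.5931,113.9996 88.3013,124.7919 81.4484,133.2332.

Run 2: the run's S457 means `#ff00ff` (score). The run returns to its start, so emit a `<polygon>` with points (Y-flipped): 118.9046,41.0485 101.1964,95.5741 109.7647,55.7904 80.7736,116.9300.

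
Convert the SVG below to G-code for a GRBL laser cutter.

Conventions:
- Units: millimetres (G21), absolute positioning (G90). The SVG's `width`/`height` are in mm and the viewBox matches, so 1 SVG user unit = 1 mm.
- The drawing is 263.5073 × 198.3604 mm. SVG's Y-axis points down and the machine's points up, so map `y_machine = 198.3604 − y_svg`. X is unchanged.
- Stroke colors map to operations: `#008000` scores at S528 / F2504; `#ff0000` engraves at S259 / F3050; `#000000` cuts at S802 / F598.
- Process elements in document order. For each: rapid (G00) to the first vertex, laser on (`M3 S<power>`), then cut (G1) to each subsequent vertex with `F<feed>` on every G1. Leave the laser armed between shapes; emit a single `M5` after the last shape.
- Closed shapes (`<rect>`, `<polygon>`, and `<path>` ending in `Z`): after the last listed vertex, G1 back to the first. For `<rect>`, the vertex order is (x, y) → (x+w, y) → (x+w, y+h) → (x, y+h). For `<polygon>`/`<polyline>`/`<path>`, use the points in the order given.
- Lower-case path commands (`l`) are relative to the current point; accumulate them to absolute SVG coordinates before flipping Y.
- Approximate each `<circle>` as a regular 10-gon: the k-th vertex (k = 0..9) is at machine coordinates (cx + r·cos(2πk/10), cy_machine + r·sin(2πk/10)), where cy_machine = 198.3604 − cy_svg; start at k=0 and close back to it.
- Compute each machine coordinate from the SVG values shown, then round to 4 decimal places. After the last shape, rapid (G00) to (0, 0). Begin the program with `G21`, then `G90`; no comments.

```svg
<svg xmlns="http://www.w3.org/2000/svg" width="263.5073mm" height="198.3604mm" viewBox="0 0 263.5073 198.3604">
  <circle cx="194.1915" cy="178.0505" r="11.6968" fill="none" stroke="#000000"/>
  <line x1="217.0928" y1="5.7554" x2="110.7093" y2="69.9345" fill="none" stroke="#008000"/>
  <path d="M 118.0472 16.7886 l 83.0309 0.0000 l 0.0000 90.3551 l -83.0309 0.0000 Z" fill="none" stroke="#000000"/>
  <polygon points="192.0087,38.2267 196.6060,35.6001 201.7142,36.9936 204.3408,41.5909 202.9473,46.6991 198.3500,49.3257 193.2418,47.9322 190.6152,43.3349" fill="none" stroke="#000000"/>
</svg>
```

viewBox `0 0 263.5073 198.3604` with mm width/height → 1 unit = 1 mm. Flip: y_m = 198.3604 − y_svg.

**Shape 1** — `<circle>` circle, stroke `#000000` → cut (S802, F598). Machine vertices: (205.8883,20.3099) → (203.6544,27.1851) → (197.8060,31.4342) → (190.5770,31.4342) → (184.7286,27.1851) → (182.4947,20.3099) → (184.7286,13.4347) → (190.5770,9.1856) → (197.8060,9.1856) → (203.6544,13.4347) → (205.8883,20.3099). Closed: final G1 returns to the first vertex.

**Shape 2** — `<line>` line segment, stroke `#008000` → score (S528, F2504). Machine vertices: (217.0928,192.6050) → (110.7093,128.4259). Open path.

**Shape 3** — `<path>` rectangle, stroke `#000000` → cut (S802, F598). Machine vertices: (118.0472,181.5718) → (201.0781,181.5718) → (201.0781,91.2167) → (118.0472,91.2167) → (118.0472,181.5718). Closed: final G1 returns to the first vertex.

**Shape 4** — `<polygon>` regular polygon, stroke `#000000` → cut (S802, F598). Machine vertices: (192.0087,160.1337) → (196.6060,162.7603) → (201.7142,161.3668) → (204.3408,156.7695) → (202.9473,151.6613) → (198.3500,149.0347) → (193.2418,150.4282) → (190.6152,155.0255) → (192.0087,160.1337). Closed: final G1 returns to the first vertex.

G21
G90
G00 X205.8883 Y20.3099
M3 S802
G1 X203.6544 Y27.1851 F598
G1 X197.8060 Y31.4342 F598
G1 X190.5770 Y31.4342 F598
G1 X184.7286 Y27.1851 F598
G1 X182.4947 Y20.3099 F598
G1 X184.7286 Y13.4347 F598
G1 X190.5770 Y9.1856 F598
G1 X197.8060 Y9.1856 F598
G1 X203.6544 Y13.4347 F598
G1 X205.8883 Y20.3099 F598
G00 X217.0928 Y192.6050
M3 S528
G1 X110.7093 Y128.4259 F2504
G00 X118.0472 Y181.5718
M3 S802
G1 X201.0781 Y181.5718 F598
G1 X201.0781 Y91.2167 F598
G1 X118.0472 Y91.2167 F598
G1 X118.0472 Y181.5718 F598
G00 X192.0087 Y160.1337
M3 S802
G1 X196.6060 Y162.7603 F598
G1 X201.7142 Y161.3668 F598
G1 X204.3408 Y156.7695 F598
G1 X202.9473 Y151.6613 F598
G1 X198.3500 Y149.0347 F598
G1 X193.2418 Y150.4282 F598
G1 X190.6152 Y155.0255 F598
G1 X192.0087 Y160.1337 F598
M5
G00 X0.0000 Y0.0000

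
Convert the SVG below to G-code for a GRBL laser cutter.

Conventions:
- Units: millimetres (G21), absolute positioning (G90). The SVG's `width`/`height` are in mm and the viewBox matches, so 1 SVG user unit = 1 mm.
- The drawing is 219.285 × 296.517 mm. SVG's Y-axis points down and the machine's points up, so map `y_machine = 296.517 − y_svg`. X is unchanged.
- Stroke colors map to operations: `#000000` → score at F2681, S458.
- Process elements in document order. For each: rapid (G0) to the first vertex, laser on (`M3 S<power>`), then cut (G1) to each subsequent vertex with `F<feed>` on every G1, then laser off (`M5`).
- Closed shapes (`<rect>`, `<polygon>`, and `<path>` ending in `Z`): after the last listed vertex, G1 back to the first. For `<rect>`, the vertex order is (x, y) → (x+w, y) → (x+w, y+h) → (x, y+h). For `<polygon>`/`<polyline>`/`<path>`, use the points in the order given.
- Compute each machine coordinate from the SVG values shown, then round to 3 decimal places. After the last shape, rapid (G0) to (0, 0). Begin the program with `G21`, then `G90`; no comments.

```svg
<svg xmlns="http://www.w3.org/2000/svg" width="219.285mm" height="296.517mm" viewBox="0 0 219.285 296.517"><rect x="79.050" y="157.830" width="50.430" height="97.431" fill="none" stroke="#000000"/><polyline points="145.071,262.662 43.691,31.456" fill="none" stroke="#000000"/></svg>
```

viewBox `0 0 219.285 296.517` with mm width/height → 1 unit = 1 mm. Flip: y_m = 296.517 − y_svg.

**Shape 1** — `<rect>` rectangle, stroke `#000000` → score (S458, F2681). Machine vertices: (79.050,138.687) → (129.480,138.687) → (129.480,41.256) → (79.050,41.256) → (79.050,138.687). Closed: final G1 returns to the first vertex.

**Shape 2** — `<polyline>` line segment, stroke `#000000` → score (S458, F2681). Machine vertices: (145.071,33.855) → (43.691,265.061). Open path.

G21
G90
G0 X79.050 Y138.687
M3 S458
G1 X129.480 Y138.687 F2681
G1 X129.480 Y41.256 F2681
G1 X79.050 Y41.256 F2681
G1 X79.050 Y138.687 F2681
M5
G0 X145.071 Y33.855
M3 S458
G1 X43.691 Y265.061 F2681
M5
G0 X0.000 Y0.000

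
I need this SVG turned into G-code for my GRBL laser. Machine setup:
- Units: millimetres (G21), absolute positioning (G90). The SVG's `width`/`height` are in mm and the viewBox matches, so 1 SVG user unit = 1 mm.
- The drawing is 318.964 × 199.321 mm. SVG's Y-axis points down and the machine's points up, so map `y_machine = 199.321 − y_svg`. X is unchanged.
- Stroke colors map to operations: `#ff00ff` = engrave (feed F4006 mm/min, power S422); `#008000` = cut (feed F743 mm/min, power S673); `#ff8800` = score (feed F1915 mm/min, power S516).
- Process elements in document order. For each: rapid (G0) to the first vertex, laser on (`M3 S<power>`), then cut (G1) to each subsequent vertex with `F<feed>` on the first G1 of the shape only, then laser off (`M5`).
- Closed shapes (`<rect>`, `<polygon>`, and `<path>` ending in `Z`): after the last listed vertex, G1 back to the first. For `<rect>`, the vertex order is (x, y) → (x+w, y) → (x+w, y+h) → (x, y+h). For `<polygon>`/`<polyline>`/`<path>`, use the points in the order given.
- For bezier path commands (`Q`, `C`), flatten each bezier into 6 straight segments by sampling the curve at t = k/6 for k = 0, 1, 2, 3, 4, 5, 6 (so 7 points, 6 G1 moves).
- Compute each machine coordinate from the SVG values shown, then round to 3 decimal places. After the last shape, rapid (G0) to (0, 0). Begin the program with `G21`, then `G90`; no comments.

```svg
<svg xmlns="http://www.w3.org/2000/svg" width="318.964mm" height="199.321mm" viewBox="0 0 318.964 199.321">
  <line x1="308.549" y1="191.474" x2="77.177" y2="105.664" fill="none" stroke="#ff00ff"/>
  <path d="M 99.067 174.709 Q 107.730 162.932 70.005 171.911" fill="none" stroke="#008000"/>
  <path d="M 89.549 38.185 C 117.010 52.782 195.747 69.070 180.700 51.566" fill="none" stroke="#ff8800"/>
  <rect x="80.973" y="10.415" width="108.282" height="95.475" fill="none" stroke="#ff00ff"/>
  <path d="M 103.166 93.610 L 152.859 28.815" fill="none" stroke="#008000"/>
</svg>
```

G21
G90
G0 X308.549 Y7.847
M3 S422
G1 X77.177 Y93.657 F4006
M5
G0 X99.067 Y24.612
M3 S673
G1 X100.666 Y27.961 F743
G1 X99.688 Y30.157
G1 X96.133 Y31.200
G1 X90.001 Y31.090
G1 X81.291 Y29.826
G1 X70.005 Y27.410
M5
G0 X89.549 Y161.136
M3 S516
G1 X106.881 Y153.861 F1915
G1 X128.729 Y147.290
G1 X151.065 Y142.408
G1 X169.858 Y140.201
G1 X181.080 Y141.655
G1 X180.700 Y147.755
M5
G0 X80.973 Y188.906
M3 S422
G1 X189.255 Y188.906 F4006
G1 X189.255 Y93.431
G1 X80.973 Y93.431
G1 X80.973 Y188.906
M5
G0 X103.166 Y105.711
M3 S673
G1 X152.859 Y170.506 F743
M5
G0 X0.000 Y0.000

viewBox `0 0 318.964 199.321` with mm width/height → 1 unit = 1 mm. Flip: y_m = 199.321 − y_svg.

**Shape 1** — `<line>` line segment, stroke `#ff00ff` → engrave (S422, F4006). Machine vertices: (308.549,7.847) → (77.177,93.657). Open path.

**Shape 2** — `<path>` quadratic bezier, stroke `#008000` → cut (S673, F743). Control points (SVG): P0=(99.067,174.709), P1=(107.730,162.932), P2=(70.005,171.911); sampled at t=k/6. Machine vertices: (99.067,24.612) → (100.666,27.961) → (99.688,30.157) → (96.133,31.200) → (90.001,31.090) → (81.291,29.826) → (70.005,27.410). Open path.

**Shape 3** — `<path>` cubic bezier, stroke `#ff8800` → score (S516, F1915). Control points (SVG): P0=(89.549,38.185), P1=(117.010,52.782), P2=(195.747,69.070), P3=(180.700,51.566); sampled at t=k/6. Machine vertices: (89.549,161.136) → (106.881,153.861) → (128.729,147.290) → (151.065,142.408) → (169.858,140.201) → (181.080,141.655) → (180.700,147.755). Open path.

**Shape 4** — `<rect>` rectangle, stroke `#ff00ff` → engrave (S422, F4006). Machine vertices: (80.973,188.906) → (189.255,188.906) → (189.255,93.431) → (80.973,93.431) → (80.973,188.906). Closed: final G1 returns to the first vertex.

**Shape 5** — `<path>` line segment, stroke `#008000` → cut (S673, F743). Machine vertices: (103.166,105.711) → (152.859,170.506). Open path.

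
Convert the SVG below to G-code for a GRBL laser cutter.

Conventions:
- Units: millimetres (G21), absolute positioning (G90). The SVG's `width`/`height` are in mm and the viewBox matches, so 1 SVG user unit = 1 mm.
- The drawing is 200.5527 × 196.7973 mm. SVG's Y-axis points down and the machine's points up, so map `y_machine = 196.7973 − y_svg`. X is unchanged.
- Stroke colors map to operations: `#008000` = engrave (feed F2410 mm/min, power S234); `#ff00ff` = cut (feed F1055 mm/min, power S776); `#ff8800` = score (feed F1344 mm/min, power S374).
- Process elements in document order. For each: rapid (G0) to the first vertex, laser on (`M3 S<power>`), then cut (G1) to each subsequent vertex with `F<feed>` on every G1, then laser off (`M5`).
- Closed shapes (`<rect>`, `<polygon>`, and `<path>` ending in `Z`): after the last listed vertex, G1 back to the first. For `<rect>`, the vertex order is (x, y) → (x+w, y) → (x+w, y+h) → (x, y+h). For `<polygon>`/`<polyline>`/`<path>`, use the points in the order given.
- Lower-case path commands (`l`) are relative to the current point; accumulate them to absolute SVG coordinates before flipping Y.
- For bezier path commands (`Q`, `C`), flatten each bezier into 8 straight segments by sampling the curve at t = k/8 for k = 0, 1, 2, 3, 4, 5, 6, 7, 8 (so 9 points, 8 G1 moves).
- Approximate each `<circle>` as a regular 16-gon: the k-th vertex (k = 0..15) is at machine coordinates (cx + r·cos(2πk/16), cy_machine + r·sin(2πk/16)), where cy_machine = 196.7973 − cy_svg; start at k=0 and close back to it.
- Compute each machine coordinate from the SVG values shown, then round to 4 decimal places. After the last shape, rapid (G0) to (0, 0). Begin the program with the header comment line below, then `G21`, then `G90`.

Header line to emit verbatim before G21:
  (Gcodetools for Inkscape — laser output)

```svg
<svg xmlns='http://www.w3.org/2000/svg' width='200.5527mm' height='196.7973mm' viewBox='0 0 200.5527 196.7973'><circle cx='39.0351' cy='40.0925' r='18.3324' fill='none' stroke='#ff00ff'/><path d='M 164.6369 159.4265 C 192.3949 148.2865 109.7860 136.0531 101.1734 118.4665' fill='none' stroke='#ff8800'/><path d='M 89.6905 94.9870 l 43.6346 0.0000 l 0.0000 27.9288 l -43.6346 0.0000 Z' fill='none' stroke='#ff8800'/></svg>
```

Since the viewBox matches the mm dimensions, user units are millimetres directly. The only transform is the Y-flip y_m = 196.7973 − y_svg.

Shape 1 is a circle drawn with `<circle>`. Its stroke #ff00ff means cut at S776, F1055. After flipping Y the toolpath is (57.3675,156.7048) → (55.9720,163.7203) → (51.9981,169.6678) → (46.0506,173.6417) → (39.0351,175.0372) → (32.0196,173.6417) → (26.0721,169.6678) → (22.0982,163.7203) → (20.7027,156.7048) → (22.0982,149.6893) → (26.0721,143.7418) → (32.0196,139.7679) → (39.0351,138.3724) → (46.0506,139.7679) → (51.9981,143.7418) → (55.9720,149.6893) → (57.3675,156.7048), returning to the start.

Shape 2 is a cubic bezier drawn with `<path>`. Its stroke #ff8800 means score at S374, F1344. After flipping Y the toolpath is (164.6369,37.3708) → (170.2328,41.6079) → (167.6423,45.9974) → (159.0259,50.5892) → (146.5441,55.4333) → (132.3575,60.5796) → (118.6265,66.0780) → (107.5116,71.9784) → (101.1734,78.3308).

Shape 3 is a rectangle drawn with `<path>`. Its stroke #ff8800 means score at S374, F1344. After flipping Y the toolpath is (89.6905,101.8103) → (133.3251,101.8103) → (133.3251,73.8815) → (89.6905,73.8815) → (89.6905,101.8103), returning to the start.

(Gcodetools for Inkscape — laser output)
G21
G90
G0 X57.3675 Y156.7048
M3 S776
G1 X55.9720 Y163.7203 F1055
G1 X51.9981 Y169.6678 F1055
G1 X46.0506 Y173.6417 F1055
G1 X39.0351 Y175.0372 F1055
G1 X32.0196 Y173.6417 F1055
G1 X26.0721 Y169.6678 F1055
G1 X22.0982 Y163.7203 F1055
G1 X20.7027 Y156.7048 F1055
G1 X22.0982 Y149.6893 F1055
G1 X26.0721 Y143.7418 F1055
G1 X32.0196 Y139.7679 F1055
G1 X39.0351 Y138.3724 F1055
G1 X46.0506 Y139.7679 F1055
G1 X51.9981 Y143.7418 F1055
G1 X55.9720 Y149.6893 F1055
G1 X57.3675 Y156.7048 F1055
M5
G0 X164.6369 Y37.3708
M3 S374
G1 X170.2328 Y41.6079 F1344
G1 X167.6423 Y45.9974 F1344
G1 X159.0259 Y50.5892 F1344
G1 X146.5441 Y55.4333 F1344
G1 X132.3575 Y60.5796 F1344
G1 X118.6265 Y66.0780 F1344
G1 X107.5116 Y71.9784 F1344
G1 X101.1734 Y78.3308 F1344
M5
G0 X89.6905 Y101.8103
M3 S374
G1 X133.3251 Y101.8103 F1344
G1 X133.3251 Y73.8815 F1344
G1 X89.6905 Y73.8815 F1344
G1 X89.6905 Y101.8103 F1344
M5
G0 X0.0000 Y0.0000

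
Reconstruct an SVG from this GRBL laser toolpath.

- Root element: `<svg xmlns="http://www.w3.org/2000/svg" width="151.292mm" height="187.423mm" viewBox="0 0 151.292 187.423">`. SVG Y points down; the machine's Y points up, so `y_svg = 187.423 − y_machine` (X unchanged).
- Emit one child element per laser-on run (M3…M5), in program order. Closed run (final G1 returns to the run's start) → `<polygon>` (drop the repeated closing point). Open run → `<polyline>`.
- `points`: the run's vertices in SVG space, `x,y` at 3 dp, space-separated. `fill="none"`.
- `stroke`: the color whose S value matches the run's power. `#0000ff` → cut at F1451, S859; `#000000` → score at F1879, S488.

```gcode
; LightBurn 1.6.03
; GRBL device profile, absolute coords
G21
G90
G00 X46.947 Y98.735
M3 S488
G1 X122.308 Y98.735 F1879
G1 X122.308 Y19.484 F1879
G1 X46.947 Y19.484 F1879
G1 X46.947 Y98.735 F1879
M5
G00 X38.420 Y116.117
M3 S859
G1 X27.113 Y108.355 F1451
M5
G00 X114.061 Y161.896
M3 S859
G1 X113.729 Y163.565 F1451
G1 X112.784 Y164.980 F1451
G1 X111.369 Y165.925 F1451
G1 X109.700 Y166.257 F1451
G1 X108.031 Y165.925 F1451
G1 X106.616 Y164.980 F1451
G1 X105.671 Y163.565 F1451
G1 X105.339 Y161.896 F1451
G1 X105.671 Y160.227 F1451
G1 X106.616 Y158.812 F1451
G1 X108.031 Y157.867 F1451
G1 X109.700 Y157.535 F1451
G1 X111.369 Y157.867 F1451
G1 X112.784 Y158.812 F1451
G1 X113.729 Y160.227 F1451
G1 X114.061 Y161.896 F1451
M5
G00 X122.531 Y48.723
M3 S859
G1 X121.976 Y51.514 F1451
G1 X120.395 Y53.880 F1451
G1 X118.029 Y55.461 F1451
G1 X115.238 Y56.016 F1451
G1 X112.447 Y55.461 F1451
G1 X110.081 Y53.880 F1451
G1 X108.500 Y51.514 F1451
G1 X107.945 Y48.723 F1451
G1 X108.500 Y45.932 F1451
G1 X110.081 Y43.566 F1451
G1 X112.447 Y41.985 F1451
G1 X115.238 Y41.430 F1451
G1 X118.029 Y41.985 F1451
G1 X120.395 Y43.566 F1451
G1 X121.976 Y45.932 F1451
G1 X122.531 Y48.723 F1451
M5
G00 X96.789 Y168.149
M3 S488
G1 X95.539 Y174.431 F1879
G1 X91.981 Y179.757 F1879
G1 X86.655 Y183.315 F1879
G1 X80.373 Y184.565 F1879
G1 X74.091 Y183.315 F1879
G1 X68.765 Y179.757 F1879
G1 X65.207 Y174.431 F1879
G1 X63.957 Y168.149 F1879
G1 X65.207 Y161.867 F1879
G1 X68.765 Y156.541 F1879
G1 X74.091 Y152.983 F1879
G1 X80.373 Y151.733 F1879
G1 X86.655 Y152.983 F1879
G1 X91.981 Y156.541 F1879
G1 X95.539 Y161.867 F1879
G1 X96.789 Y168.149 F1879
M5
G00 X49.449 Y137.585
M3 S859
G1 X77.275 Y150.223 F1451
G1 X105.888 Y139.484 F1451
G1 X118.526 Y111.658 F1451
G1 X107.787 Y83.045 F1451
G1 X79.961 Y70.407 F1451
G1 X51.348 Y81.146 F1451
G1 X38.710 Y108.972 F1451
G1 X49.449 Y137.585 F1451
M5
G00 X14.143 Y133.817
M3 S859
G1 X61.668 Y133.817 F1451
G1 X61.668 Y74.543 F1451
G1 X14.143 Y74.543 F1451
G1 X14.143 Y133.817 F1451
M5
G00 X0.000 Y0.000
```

<svg xmlns="http://www.w3.org/2000/svg" width="151.292mm" height="187.423mm" viewBox="0 0 151.292 187.423">
  <polygon points="46.947,88.688 122.308,88.688 122.308,167.939 46.947,167.939" fill="none" stroke="#000000"/>
  <polyline points="38.420,71.306 27.113,79.068" fill="none" stroke="#0000ff"/>
  <polygon points="114.061,25.527 113.729,23.858 112.784,22.443 111.369,21.498 109.700,21.166 108.031,21.498 106.616,22.443 105.671,23.858 105.339,25.527 105.671,27.196 106.616,28.611 108.031,29.556 109.700,29.888 111.369,29.556 112.784,28.611 113.729,27.196" fill="none" stroke="#0000ff"/>
  <polygon points="122.531,138.700 121.976,135.909 120.395,133.543 118.029,131.962 115.238,131.407 112.447,131.962 110.081,133.543 108.500,135.909 107.945,138.700 108.500,141.491 110.081,143.857 112.447,145.438 115.238,145.993 118.029,145.438 120.395,143.857 121.976,141.491" fill="none" stroke="#0000ff"/>
  <polygon points="96.789,19.274 95.539,12.992 91.981,7.666 86.655,4.108 80.373,2.858 74.091,4.108 68.765,7.666 65.207,12.992 63.957,19.274 65.207,25.556 68.765,30.882 74.091,34.440 80.373,35.690 86.655,34.440 91.981,30.882 95.539,25.556" fill="none" stroke="#000000"/>
  <polygon points="49.449,49.838 77.275,37.200 105.888,47.939 118.526,75.765 107.787,104.378 79.961,117.016 51.348,106.277 38.710,78.451" fill="none" stroke="#0000ff"/>
  <polygon points="14.143,53.606 61.668,53.606 61.668,112.880 14.143,112.880" fill="none" stroke="#0000ff"/>
</svg>

y_svg = 187.423 − y_m.

[1] S488→`#000000` (score); closed run; points: 46.947,88.688 122.308,88.688 122.308,167.939 46.947,167.939

[2] S859→`#0000ff` (cut); open run; points: 38.420,71.306 27.113,79.068

[3] S859→`#0000ff` (cut); closed run; points: 114.061,25.527 113.729,23.858 112.784,22.443 111.369,21.498 109.700,21.166 108.031,21.498 106.616,22.443 105.671,23.858 105.339,25.527 105.671,27.196 106.616,28.611 108.031,29.556 109.700,29.888 111.369,29.556 112.784,28.611 113.729,27.196

[4] S859→`#0000ff` (cut); closed run; points: 122.531,138.700 121.976,135.909 120.395,133.543 118.029,131.962 115.238,131.407 112.447,131.962 110.081,133.543 108.500,135.909 107.945,138.700 108.500,141.491 110.081,143.857 112.447,145.438 115.238,145.993 118.029,145.438 120.395,143.857 121.976,141.491

[5] S488→`#000000` (score); closed run; points: 96.789,19.274 95.539,12.992 91.981,7.666 86.655,4.108 80.373,2.858 74.091,4.108 68.765,7.666 65.207,12.992 63.957,19.274 65.207,25.556 68.765,30.882 74.091,34.440 80.373,35.690 86.655,34.440 91.981,30.882 95.539,25.556

[6] S859→`#0000ff` (cut); closed run; points: 49.449,49.838 77.275,37.200 105.888,47.939 118.526,75.765 107.787,104.378 79.961,117.016 51.348,106.277 38.710,78.451

[7] S859→`#0000ff` (cut); closed run; points: 14.143,53.606 61.668,53.606 61.668,112.880 14.143,112.880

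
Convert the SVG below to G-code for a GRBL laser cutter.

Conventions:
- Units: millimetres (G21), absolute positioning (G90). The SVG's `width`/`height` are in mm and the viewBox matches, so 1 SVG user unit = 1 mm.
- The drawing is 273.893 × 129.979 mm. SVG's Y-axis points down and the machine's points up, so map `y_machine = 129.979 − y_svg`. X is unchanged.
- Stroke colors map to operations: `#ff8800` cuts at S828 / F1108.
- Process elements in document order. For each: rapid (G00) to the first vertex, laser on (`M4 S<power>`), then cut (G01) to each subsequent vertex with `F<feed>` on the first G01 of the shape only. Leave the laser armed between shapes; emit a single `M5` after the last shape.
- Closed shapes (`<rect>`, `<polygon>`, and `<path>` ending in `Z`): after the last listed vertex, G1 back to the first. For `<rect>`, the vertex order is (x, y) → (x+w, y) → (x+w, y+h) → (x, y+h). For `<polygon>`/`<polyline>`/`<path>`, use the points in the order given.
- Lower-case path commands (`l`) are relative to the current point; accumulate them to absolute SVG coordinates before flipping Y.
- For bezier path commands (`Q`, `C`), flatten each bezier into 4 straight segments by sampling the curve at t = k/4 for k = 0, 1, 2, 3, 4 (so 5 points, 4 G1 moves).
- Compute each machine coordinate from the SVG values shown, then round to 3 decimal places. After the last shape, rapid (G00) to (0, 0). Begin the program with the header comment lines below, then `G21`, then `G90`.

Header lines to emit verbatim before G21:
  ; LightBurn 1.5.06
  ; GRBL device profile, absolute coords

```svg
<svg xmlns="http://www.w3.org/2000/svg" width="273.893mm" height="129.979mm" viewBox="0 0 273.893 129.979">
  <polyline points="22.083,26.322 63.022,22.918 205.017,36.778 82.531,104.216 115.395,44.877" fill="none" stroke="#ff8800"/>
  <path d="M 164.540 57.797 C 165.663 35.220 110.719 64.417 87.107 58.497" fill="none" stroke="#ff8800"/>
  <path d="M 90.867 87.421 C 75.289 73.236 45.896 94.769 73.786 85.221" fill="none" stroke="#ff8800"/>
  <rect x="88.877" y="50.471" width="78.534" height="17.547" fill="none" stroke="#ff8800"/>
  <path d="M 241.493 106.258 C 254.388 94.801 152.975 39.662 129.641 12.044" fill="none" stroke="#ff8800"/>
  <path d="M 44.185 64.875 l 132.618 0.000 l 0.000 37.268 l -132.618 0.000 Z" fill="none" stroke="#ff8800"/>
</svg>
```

; LightBurn 1.5.06
; GRBL device profile, absolute coords
G21
G90
G00 X22.083 Y103.657
M4 S828
G01 X63.022 Y107.061 F1108
G01 X205.017 Y93.201
G01 X82.531 Y25.763
G01 X115.395 Y85.102
G00 X164.540 Y72.182
M4 S828
G01 X156.235 Y80.765 F1108
G01 X135.099 Y78.078
G01 X109.325 Y72.269
G01 X87.107 Y71.482
G00 X90.867 Y42.558
M4 S828
G01 X77.704 Y47.543 F1108
G01 X66.026 Y45.397
G01 X62.498 Y42.381
G01 X73.786 Y44.758
G00 X88.877 Y79.508
M4 S828
G01 X167.411 Y79.508 F1108
G01 X167.411 Y61.961
G01 X88.877 Y61.961
G01 X88.877 Y79.508
G00 X241.493 Y23.721
M4 S828
G01 X232.738 Y39.392 F1108
G01 X199.153 Y64.768
G01 X158.775 Y93.174
G01 X129.641 Y117.935
G00 X44.185 Y65.104
M4 S828
G01 X176.803 Y65.104 F1108
G01 X176.803 Y27.836
G01 X44.185 Y27.836
G01 X44.185 Y65.104
M5
G00 X0.000 Y0.000

viewBox `0 0 273.893 129.979` with mm width/height → 1 unit = 1 mm. Flip: y_m = 129.979 − y_svg.

**Shape 1** — `<polyline>` open polyline, stroke `#ff8800` → cut (S828, F1108). Machine vertices: (22.083,103.657) → (63.022,107.061) → (205.017,93.201) → (82.531,25.763) → (115.395,85.102). Open path.

**Shape 2** — `<path>` cubic bezier, stroke `#ff8800` → cut (S828, F1108). Control points (SVG): P0=(164.540,57.797), P1=(165.663,35.220), P2=(110.719,64.417), P3=(87.107,58.497); sampled at t=k/4. Machine vertices: (164.540,72.182) → (156.235,80.765) → (135.099,78.078) → (109.325,72.269) → (87.107,71.482). Open path.

**Shape 3** — `<path>` cubic bezier, stroke `#ff8800` → cut (S828, F1108). Control points (SVG): P0=(90.867,87.421), P1=(75.289,73.236), P2=(45.896,94.769), P3=(73.786,85.221); sampled at t=k/4. Machine vertices: (90.867,42.558) → (77.704,47.543) → (66.026,45.397) → (62.498,42.381) → (73.786,44.758). Open path.

**Shape 4** — `<rect>` rectangle, stroke `#ff8800` → cut (S828, F1108). Machine vertices: (88.877,79.508) → (167.411,79.508) → (167.411,61.961) → (88.877,61.961) → (88.877,79.508). Closed: final G1 returns to the first vertex.

**Shape 5** — `<path>` cubic bezier, stroke `#ff8800` → cut (S828, F1108). Control points (SVG): P0=(241.493,106.258), P1=(254.388,94.801), P2=(152.975,39.662), P3=(129.641,12.044); sampled at t=k/4. Machine vertices: (241.493,23.721) → (232.738,39.392) → (199.153,64.768) → (158.775,93.174) → (129.641,117.935). Open path.

**Shape 6** — `<path>` rectangle, stroke `#ff8800` → cut (S828, F1108). Machine vertices: (44.185,65.104) → (176.803,65.104) → (176.803,27.836) → (44.185,27.836) → (44.185,65.104). Closed: final G1 returns to the first vertex.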